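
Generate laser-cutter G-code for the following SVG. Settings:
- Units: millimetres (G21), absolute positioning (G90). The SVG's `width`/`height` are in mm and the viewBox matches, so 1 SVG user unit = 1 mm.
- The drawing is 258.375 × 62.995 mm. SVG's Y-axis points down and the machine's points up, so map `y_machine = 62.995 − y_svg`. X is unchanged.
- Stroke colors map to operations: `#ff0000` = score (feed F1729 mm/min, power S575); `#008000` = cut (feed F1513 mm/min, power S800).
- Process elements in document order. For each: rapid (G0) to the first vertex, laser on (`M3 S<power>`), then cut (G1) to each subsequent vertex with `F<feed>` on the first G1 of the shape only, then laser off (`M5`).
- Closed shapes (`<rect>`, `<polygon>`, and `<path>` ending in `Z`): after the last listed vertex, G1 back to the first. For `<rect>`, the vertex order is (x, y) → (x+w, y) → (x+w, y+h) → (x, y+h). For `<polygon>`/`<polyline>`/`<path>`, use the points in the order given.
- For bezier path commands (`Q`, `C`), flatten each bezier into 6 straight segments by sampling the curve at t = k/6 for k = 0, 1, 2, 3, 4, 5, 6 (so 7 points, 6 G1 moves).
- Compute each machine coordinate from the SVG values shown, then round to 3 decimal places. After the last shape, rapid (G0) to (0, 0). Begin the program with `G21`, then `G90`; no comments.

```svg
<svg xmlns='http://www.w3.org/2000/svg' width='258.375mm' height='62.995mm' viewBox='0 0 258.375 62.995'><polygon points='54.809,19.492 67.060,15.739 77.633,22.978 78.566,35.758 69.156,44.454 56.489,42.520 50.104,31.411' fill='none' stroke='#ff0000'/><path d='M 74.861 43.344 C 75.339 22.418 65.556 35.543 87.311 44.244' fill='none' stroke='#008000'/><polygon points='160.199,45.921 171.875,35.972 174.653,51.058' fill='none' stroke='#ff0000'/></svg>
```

viewBox `0 0 258.375 62.995` with mm width/height → 1 unit = 1 mm. Flip: y_m = 62.995 − y_svg.

**Shape 1** — `<polygon>` regular polygon, stroke `#ff0000` → score (S575, F1729). Machine vertices: (54.809,43.503) → (67.060,47.256) → (77.633,40.017) → (78.566,27.237) → (69.156,18.541) → (56.489,20.475) → (50.104,31.584) → (54.809,43.503). Closed: final G1 returns to the first vertex.

**Shape 2** — `<path>` cubic bezier, stroke `#008000` → cut (S800, F1513). Control points (SVG): P0=(74.861,43.344), P1=(75.339,22.418), P2=(65.556,35.543), P3=(87.311,44.244); sampled at t=k/6. Machine vertices: (74.861,19.651) → (74.438,27.455) → (73.467,30.652) → (73.107,30.311) → (74.521,27.502) → (78.868,23.292) → (87.311,18.751). Open path.

**Shape 3** — `<polygon>` regular polygon, stroke `#ff0000` → score (S575, F1729). Machine vertices: (160.199,17.074) → (171.875,27.023) → (174.653,11.937) → (160.199,17.074). Closed: final G1 returns to the first vertex.

G21
G90
G0 X54.809 Y43.503
M3 S575
G1 X67.060 Y47.256 F1729
G1 X77.633 Y40.017
G1 X78.566 Y27.237
G1 X69.156 Y18.541
G1 X56.489 Y20.475
G1 X50.104 Y31.584
G1 X54.809 Y43.503
M5
G0 X74.861 Y19.651
M3 S800
G1 X74.438 Y27.455 F1513
G1 X73.467 Y30.652
G1 X73.107 Y30.311
G1 X74.521 Y27.502
G1 X78.868 Y23.292
G1 X87.311 Y18.751
M5
G0 X160.199 Y17.074
M3 S575
G1 X171.875 Y27.023 F1729
G1 X174.653 Y11.937
G1 X160.199 Y17.074
M5
G0 X0.000 Y0.000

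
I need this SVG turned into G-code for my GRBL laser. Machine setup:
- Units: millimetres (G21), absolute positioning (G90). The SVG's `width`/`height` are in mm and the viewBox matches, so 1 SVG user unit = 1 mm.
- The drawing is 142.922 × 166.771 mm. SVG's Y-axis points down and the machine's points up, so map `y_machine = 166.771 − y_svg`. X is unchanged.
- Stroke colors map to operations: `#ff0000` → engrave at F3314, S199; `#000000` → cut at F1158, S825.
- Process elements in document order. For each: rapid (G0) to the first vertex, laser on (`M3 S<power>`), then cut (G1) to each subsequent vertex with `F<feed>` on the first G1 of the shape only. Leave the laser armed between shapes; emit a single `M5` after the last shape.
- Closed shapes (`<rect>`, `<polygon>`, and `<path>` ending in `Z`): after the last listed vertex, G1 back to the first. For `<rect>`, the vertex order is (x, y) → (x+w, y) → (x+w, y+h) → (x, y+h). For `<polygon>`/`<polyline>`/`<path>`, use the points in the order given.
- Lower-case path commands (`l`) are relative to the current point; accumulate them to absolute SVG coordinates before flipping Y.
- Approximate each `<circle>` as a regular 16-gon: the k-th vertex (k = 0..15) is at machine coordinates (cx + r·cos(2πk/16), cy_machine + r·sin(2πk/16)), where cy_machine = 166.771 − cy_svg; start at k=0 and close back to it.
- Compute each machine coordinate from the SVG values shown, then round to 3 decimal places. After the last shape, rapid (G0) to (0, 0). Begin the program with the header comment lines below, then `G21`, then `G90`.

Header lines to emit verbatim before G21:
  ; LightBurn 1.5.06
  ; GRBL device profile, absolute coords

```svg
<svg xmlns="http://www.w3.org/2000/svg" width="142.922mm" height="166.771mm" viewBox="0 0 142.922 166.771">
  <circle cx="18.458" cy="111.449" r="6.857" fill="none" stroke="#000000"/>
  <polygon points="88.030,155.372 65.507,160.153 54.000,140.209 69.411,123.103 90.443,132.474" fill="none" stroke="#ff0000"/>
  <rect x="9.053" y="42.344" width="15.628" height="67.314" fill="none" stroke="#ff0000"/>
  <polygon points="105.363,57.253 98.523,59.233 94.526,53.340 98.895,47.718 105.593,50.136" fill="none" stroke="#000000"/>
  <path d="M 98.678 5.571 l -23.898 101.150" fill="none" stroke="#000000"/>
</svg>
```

Since the viewBox matches the mm dimensions, user units are millimetres directly. The only transform is the Y-flip y_m = 166.771 − y_svg.

Shape 1 is a circle drawn with `<circle>`. Its stroke #000000 means cut at S825, F1158. After flipping Y the toolpath is (25.315,55.322) → (24.793,57.946) → (23.307,60.171) → (21.082,61.657) → (18.458,62.179) → (15.834,61.657) → (13.609,60.171) → (12.123,57.946) → (11.601,55.322) → (12.123,52.698) → (13.609,50.473) → (15.834,48.987) → (18.458,48.465) → (21.082,48.987) → (23.307,50.473) → (24.793,52.698) → (25.315,55.322), returning to the start.

Shape 2 is a regular polygon drawn with `<polygon>`. Its stroke #ff0000 means engrave at S199, F3314. After flipping Y the toolpath is (88.030,11.399) → (65.507,6.618) → (54.000,26.562) → (69.411,43.668) → (90.443,34.297) → (88.030,11.399), returning to the start.

Shape 3 is a rectangle drawn with `<rect>`. Its stroke #ff0000 means engrave at S199, F3314. After flipping Y the toolpath is (9.053,124.427) → (24.681,124.427) → (24.681,57.113) → (9.053,57.113) → (9.053,124.427), returning to the start.

Shape 4 is a regular polygon drawn with `<polygon>`. Its stroke #000000 means cut at S825, F1158. After flipping Y the toolpath is (105.363,109.518) → (98.523,107.538) → (94.526,113.431) → (98.895,119.053) → (105.593,116.635) → (105.363,109.518), returning to the start.

Shape 5 is a line segment drawn with `<path>`. Its stroke #000000 means cut at S825, F1158. After flipping Y the toolpath is (98.678,161.200) → (74.780,60.050).

; LightBurn 1.5.06
; GRBL device profile, absolute coords
G21
G90
G0 X25.315 Y55.322
M3 S825
G1 X24.793 Y57.946 F1158
G1 X23.307 Y60.171
G1 X21.082 Y61.657
G1 X18.458 Y62.179
G1 X15.834 Y61.657
G1 X13.609 Y60.171
G1 X12.123 Y57.946
G1 X11.601 Y55.322
G1 X12.123 Y52.698
G1 X13.609 Y50.473
G1 X15.834 Y48.987
G1 X18.458 Y48.465
G1 X21.082 Y48.987
G1 X23.307 Y50.473
G1 X24.793 Y52.698
G1 X25.315 Y55.322
G0 X88.030 Y11.399
M3 S199
G1 X65.507 Y6.618 F3314
G1 X54.000 Y26.562
G1 X69.411 Y43.668
G1 X90.443 Y34.297
G1 X88.030 Y11.399
G0 X9.053 Y124.427
M3 S199
G1 X24.681 Y124.427 F3314
G1 X24.681 Y57.113
G1 X9.053 Y57.113
G1 X9.053 Y124.427
G0 X105.363 Y109.518
M3 S825
G1 X98.523 Y107.538 F1158
G1 X94.526 Y113.431
G1 X98.895 Y119.053
G1 X105.593 Y116.635
G1 X105.363 Y109.518
G0 X98.678 Y161.200
M3 S825
G1 X74.780 Y60.050 F1158
M5
G0 X0.000 Y0.000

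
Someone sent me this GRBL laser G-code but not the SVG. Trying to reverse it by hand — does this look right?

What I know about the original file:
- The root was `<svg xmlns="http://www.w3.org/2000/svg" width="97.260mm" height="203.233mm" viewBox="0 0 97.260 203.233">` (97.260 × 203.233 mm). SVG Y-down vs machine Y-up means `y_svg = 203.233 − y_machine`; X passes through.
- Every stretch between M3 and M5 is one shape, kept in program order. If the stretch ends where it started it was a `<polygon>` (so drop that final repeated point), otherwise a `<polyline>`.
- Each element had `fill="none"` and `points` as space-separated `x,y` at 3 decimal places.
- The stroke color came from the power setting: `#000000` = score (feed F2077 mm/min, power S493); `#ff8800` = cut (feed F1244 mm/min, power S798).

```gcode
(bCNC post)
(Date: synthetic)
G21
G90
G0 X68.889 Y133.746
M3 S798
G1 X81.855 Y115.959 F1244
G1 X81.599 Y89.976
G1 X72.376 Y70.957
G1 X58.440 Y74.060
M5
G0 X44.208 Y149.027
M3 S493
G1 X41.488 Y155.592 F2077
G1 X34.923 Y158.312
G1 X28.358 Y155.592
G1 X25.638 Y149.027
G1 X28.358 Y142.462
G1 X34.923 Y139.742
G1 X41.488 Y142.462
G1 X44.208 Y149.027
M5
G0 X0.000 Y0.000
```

<svg xmlns="http://www.w3.org/2000/svg" width="97.260mm" height="203.233mm" viewBox="0 0 97.260 203.233">
  <polyline points="68.889,69.487 81.855,87.274 81.599,113.257 72.376,132.276 58.440,129.173" fill="none" stroke="#ff8800"/>
  <polygon points="44.208,54.206 41.488,47.641 34.923,44.921 28.358,47.641 25.638,54.206 28.358,60.771 34.923,63.491 41.488,60.771" fill="none" stroke="#000000"/>
</svg>

Machine Y-up, SVG Y-down with viewBox height 203.233, so y_svg = 203.233 − y_machine; X carries over.

Run 1: power S798 maps to stroke `#ff8800` (cut). The run is open, so emit a `<polyline>` with points (Y-flipped): 68.889,69.487 81.855,87.274 81.599,113.257 72.376,132.276 58.440,129.173.

Run 2: S493 ⇒ score layer `#000000`. The run returns to its start, so emit a `<polygon>` with points (Y-flipped): 44.208,54.206 41.488,47.641 34.923,44.921 28.358,47.641 25.638,54.206 28.358,60.771 34.923,63.491 41.488,60.771.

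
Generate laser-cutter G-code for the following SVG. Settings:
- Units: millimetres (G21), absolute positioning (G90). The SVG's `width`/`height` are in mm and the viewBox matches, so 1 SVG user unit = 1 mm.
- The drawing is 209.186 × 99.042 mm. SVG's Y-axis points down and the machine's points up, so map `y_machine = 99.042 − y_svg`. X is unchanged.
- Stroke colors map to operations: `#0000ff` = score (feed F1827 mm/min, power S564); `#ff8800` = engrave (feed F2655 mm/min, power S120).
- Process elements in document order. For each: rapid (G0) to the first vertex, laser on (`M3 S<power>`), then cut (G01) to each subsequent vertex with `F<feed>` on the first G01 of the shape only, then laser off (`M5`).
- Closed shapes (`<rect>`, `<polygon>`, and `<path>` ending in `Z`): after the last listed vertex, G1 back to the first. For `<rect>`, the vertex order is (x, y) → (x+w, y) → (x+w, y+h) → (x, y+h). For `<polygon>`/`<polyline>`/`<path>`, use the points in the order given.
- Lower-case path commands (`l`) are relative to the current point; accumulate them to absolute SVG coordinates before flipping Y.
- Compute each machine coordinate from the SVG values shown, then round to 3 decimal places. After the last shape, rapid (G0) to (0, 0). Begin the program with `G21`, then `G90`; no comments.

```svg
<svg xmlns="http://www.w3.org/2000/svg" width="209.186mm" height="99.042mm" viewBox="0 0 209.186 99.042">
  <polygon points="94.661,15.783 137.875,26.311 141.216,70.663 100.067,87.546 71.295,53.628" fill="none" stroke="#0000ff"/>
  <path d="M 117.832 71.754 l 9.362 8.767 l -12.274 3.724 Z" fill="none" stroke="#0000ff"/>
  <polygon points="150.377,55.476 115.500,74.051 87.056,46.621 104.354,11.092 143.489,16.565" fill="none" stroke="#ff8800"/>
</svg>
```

viewBox `0 0 209.186 99.042` with mm width/height → 1 unit = 1 mm. Flip: y_m = 99.042 − y_svg.

**Shape 1** — `<polygon>` regular polygon, stroke `#0000ff` → score (S564, F1827). Machine vertices: (94.661,83.259) → (137.875,72.731) → (141.216,28.379) → (100.067,11.496) → (71.295,45.414) → (94.661,83.259). Closed: final G1 returns to the first vertex.

**Shape 2** — `<path>` regular polygon, stroke `#0000ff` → score (S564, F1827). Machine vertices: (117.832,27.288) → (127.194,18.521) → (114.920,14.797) → (117.832,27.288). Closed: final G1 returns to the first vertex.

**Shape 3** — `<polygon>` regular polygon, stroke `#ff8800` → engrave (S120, F2655). Machine vertices: (150.377,43.566) → (115.500,24.991) → (87.056,52.421) → (104.354,87.950) → (143.489,82.477) → (150.377,43.566). Closed: final G1 returns to the first vertex.

G21
G90
G0 X94.661 Y83.259
M3 S564
G01 X137.875 Y72.731 F1827
G01 X141.216 Y28.379
G01 X100.067 Y11.496
G01 X71.295 Y45.414
G01 X94.661 Y83.259
M5
G0 X117.832 Y27.288
M3 S564
G01 X127.194 Y18.521 F1827
G01 X114.920 Y14.797
G01 X117.832 Y27.288
M5
G0 X150.377 Y43.566
M3 S120
G01 X115.500 Y24.991 F2655
G01 X87.056 Y52.421
G01 X104.354 Y87.950
G01 X143.489 Y82.477
G01 X150.377 Y43.566
M5
G0 X0.000 Y0.000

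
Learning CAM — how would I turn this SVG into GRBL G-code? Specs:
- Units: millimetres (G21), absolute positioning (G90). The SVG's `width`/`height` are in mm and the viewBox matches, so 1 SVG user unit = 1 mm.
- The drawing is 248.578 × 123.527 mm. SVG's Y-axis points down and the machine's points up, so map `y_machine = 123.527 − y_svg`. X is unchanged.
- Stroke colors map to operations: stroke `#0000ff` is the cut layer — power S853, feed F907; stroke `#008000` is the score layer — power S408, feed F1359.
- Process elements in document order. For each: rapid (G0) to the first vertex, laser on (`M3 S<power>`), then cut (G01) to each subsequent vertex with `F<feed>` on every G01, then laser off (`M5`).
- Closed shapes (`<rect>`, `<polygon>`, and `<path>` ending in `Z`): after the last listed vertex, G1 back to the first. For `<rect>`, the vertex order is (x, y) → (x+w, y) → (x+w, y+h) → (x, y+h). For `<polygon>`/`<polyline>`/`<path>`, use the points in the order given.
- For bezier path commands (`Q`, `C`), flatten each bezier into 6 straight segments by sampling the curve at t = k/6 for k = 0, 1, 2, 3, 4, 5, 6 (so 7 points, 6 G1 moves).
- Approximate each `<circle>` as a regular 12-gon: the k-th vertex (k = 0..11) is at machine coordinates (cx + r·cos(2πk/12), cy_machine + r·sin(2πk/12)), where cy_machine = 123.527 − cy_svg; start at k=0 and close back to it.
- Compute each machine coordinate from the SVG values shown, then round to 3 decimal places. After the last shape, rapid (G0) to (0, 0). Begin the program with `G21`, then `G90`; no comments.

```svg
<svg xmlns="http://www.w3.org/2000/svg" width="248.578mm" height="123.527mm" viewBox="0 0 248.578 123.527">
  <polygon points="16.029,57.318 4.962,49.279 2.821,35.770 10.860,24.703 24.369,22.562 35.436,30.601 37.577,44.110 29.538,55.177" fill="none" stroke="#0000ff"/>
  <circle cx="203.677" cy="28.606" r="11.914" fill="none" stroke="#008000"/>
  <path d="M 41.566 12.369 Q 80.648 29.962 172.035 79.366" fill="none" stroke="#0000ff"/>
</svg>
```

G21
G90
G0 X16.029 Y66.209
M3 S853
G01 X4.962 Y74.248 F907
G01 X2.821 Y87.757 F907
G01 X10.860 Y98.824 F907
G01 X24.369 Y100.965 F907
G01 X35.436 Y92.926 F907
G01 X37.577 Y79.417 F907
G01 X29.538 Y68.350 F907
G01 X16.029 Y66.209 F907
M5
G0 X215.591 Y94.921
M3 S408
G01 X213.995 Y100.878 F1359
G01 X209.634 Y105.239 F1359
G01 X203.677 Y106.835 F1359
G01 X197.720 Y105.239 F1359
G01 X193.359 Y100.878 F1359
G01 X191.763 Y94.921 F1359
G01 X193.359 Y88.964 F1359
G01 X197.720 Y84.603 F1359
G01 X203.677 Y83.007 F1359
G01 X209.634 Y84.603 F1359
G01 X213.995 Y88.964 F1359
G01 X215.591 Y94.921 F1359
M5
G0 X41.566 Y111.158
M3 S853
G01 X56.046 Y104.410 F907
G01 X73.432 Y95.895 F907
G01 X93.724 Y85.612 F907
G01 X116.922 Y73.562 F907
G01 X143.026 Y59.745 F907
G01 X172.035 Y44.161 F907
M5
G0 X0.000 Y0.000

1 u = 1 mm; y_m = 123.527 − y.

[1] `<polygon>` regular polygon, #0000ff→cut S853 F907: (16.029,66.209) → (4.962,74.248) → (2.821,87.757) → (10.860,98.824) → (24.369,100.965) → (35.436,92.926) → (37.577,79.417) → (29.538,68.350) → (16.029,66.209) (closed)

[2] `<circle>` circle, #008000→score S408 F1359: (215.591,94.921) → (213.995,100.878) → (209.634,105.239) → (203.677,106.835) → (197.720,105.239) → (193.359,100.878) → (191.763,94.921) → (193.359,88.964) → (197.720,84.603) → (203.677,83.007) → (209.634,84.603) → (213.995,88.964) → (215.591,94.921) (closed)

[3] `<path>` quadratic bezier, #0000ff→cut S853 F907: (41.566,111.158) → (56.046,104.410) → (73.432,95.895) → (93.724,85.612) → (116.922,73.562) → (143.026,59.745) → (172.035,44.161)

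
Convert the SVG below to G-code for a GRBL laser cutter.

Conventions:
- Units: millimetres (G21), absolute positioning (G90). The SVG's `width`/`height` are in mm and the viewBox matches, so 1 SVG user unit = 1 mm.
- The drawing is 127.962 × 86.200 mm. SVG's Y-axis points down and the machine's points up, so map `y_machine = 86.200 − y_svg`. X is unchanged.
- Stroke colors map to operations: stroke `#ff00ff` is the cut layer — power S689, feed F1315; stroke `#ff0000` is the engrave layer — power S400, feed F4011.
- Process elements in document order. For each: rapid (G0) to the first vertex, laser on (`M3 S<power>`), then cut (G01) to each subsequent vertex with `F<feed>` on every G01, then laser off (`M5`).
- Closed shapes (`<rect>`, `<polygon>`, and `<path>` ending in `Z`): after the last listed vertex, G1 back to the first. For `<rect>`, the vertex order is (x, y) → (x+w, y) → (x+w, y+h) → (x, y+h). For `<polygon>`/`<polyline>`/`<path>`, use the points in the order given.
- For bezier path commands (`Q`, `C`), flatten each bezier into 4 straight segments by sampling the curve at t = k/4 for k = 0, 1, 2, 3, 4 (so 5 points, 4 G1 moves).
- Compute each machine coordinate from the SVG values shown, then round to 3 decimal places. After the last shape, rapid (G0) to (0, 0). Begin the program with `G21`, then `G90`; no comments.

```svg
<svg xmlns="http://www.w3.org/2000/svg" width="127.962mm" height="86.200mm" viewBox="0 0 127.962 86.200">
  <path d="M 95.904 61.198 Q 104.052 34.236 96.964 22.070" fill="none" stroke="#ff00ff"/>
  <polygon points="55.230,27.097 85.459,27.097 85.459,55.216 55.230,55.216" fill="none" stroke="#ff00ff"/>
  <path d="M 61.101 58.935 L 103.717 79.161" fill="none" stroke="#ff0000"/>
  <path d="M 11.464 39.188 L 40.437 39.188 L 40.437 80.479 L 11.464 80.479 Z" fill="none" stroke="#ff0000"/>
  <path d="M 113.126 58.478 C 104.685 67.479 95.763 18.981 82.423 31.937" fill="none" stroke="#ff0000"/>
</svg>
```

Since the viewBox matches the mm dimensions, user units are millimetres directly. The only transform is the Y-flip y_m = 86.200 − y_svg.

Shape 1 is a quadratic bezier drawn with `<path>`. Its stroke #ff00ff means cut at S689, F1315. After flipping Y the toolpath is (95.904,25.002) → (99.026,37.558) → (100.243,48.265) → (99.556,57.122) → (96.964,64.130).

Shape 2 is a rectangle drawn with `<polygon>`. Its stroke #ff00ff means cut at S689, F1315. After flipping Y the toolpath is (55.230,59.103) → (85.459,59.103) → (85.459,30.984) → (55.230,30.984) → (55.230,59.103), returning to the start.

Shape 3 is a line segment drawn with `<path>`. Its stroke #ff0000 means engrave at S400, F4011. After flipping Y the toolpath is (61.101,27.265) → (103.717,7.039).

Shape 4 is a rectangle drawn with `<path>`. Its stroke #ff0000 means engrave at S400, F4011. After flipping Y the toolpath is (11.464,47.012) → (40.437,47.012) → (40.437,5.721) → (11.464,5.721) → (11.464,47.012), returning to the start.

Shape 5 is a cubic bezier drawn with `<path>`. Its stroke #ff0000 means engrave at S400, F4011. After flipping Y the toolpath is (113.126,27.722) → (106.644,29.894) → (99.612,42.476) → (91.661,54.316) → (82.423,54.263).

G21
G90
G0 X95.904 Y25.002
M3 S689
G01 X99.026 Y37.558 F1315
G01 X100.243 Y48.265 F1315
G01 X99.556 Y57.122 F1315
G01 X96.964 Y64.130 F1315
M5
G0 X55.230 Y59.103
M3 S689
G01 X85.459 Y59.103 F1315
G01 X85.459 Y30.984 F1315
G01 X55.230 Y30.984 F1315
G01 X55.230 Y59.103 F1315
M5
G0 X61.101 Y27.265
M3 S400
G01 X103.717 Y7.039 F4011
M5
G0 X11.464 Y47.012
M3 S400
G01 X40.437 Y47.012 F4011
G01 X40.437 Y5.721 F4011
G01 X11.464 Y5.721 F4011
G01 X11.464 Y47.012 F4011
M5
G0 X113.126 Y27.722
M3 S400
G01 X106.644 Y29.894 F4011
G01 X99.612 Y42.476 F4011
G01 X91.661 Y54.316 F4011
G01 X82.423 Y54.263 F4011
M5
G0 X0.000 Y0.000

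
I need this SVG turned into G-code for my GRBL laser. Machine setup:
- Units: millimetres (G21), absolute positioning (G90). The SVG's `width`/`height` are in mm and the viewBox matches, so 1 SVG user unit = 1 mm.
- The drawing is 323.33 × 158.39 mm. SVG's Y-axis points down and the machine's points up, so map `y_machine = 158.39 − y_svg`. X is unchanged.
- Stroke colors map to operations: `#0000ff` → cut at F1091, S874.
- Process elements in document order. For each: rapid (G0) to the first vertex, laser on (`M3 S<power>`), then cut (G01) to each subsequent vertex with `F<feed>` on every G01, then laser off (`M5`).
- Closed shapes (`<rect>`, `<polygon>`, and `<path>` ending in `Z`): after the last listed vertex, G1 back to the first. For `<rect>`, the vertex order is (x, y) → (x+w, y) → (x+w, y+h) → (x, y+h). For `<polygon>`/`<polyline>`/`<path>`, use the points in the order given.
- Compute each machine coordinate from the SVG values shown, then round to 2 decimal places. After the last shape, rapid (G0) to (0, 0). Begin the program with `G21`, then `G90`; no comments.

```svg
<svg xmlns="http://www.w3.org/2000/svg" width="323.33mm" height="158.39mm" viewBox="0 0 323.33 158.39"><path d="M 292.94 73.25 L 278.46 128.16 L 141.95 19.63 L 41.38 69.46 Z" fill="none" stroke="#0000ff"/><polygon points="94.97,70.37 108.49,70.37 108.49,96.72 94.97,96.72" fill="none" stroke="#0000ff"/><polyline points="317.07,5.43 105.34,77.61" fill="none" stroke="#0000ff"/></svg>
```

G21
G90
G0 X292.94 Y85.14
M3 S874
G01 X278.46 Y30.23 F1091
G01 X141.95 Y138.76 F1091
G01 X41.38 Y88.93 F1091
G01 X292.94 Y85.14 F1091
M5
G0 X94.97 Y88.02
M3 S874
G01 X108.49 Y88.02 F1091
G01 X108.49 Y61.67 F1091
G01 X94.97 Y61.67 F1091
G01 X94.97 Y88.02 F1091
M5
G0 X317.07 Y152.96
M3 S874
G01 X105.34 Y80.78 F1091
M5
G0 X0.00 Y0.00

Since the viewBox matches the mm dimensions, user units are millimetres directly. The only transform is the Y-flip y_m = 158.39 − y_svg.

Shape 1 is a closed polygon drawn with `<path>`. Its stroke #0000ff means cut at S874, F1091. After flipping Y the toolpath is (292.94,85.14) → (278.46,30.23) → (141.95,138.76) → (41.38,88.93) → (292.94,85.14), returning to the start.

Shape 2 is a rectangle drawn with `<polygon>`. Its stroke #0000ff means cut at S874, F1091. After flipping Y the toolpath is (94.97,88.02) → (108.49,88.02) → (108.49,61.67) → (94.97,61.67) → (94.97,88.02), returning to the start.

Shape 3 is a line segment drawn with `<polyline>`. Its stroke #0000ff means cut at S874, F1091. After flipping Y the toolpath is (317.07,152.96) → (105.34,80.78).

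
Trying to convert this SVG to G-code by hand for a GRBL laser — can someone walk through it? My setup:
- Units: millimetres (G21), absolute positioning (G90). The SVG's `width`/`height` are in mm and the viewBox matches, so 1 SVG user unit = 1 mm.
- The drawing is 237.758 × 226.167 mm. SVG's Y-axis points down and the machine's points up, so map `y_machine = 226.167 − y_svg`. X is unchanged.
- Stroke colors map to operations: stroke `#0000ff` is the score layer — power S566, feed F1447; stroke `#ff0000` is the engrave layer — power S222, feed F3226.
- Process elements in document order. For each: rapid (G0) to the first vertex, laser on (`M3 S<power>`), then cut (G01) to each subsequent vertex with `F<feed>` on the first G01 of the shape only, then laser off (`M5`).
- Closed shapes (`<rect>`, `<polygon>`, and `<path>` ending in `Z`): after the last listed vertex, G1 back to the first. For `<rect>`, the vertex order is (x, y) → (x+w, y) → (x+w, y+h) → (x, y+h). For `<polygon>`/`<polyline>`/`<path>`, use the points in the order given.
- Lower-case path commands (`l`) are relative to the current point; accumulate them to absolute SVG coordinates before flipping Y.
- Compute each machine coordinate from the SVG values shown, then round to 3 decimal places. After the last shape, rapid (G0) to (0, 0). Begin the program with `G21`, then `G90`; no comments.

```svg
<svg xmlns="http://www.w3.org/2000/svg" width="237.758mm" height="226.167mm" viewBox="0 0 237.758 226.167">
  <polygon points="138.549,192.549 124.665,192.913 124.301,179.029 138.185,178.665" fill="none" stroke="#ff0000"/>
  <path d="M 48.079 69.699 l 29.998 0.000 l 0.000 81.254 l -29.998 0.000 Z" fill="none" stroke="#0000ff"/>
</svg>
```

Since the viewBox matches the mm dimensions, user units are millimetres directly. The only transform is the Y-flip y_m = 226.167 − y_svg.

Shape 1 is a regular polygon drawn with `<polygon>`. Its stroke #ff0000 means engrave at S222, F3226. After flipping Y the toolpath is (138.549,33.618) → (124.665,33.254) → (124.301,47.138) → (138.185,47.502) → (138.549,33.618), returning to the start.

Shape 2 is a rectangle drawn with `<path>`. Its stroke #0000ff means score at S566, F1447. After flipping Y the toolpath is (48.079,156.468) → (78.077,156.468) → (78.077,75.214) → (48.079,75.214) → (48.079,156.468), returning to the start.

G21
G90
G0 X138.549 Y33.618
M3 S222
G01 X124.665 Y33.254 F3226
G01 X124.301 Y47.138
G01 X138.185 Y47.502
G01 X138.549 Y33.618
M5
G0 X48.079 Y156.468
M3 S566
G01 X78.077 Y156.468 F1447
G01 X78.077 Y75.214
G01 X48.079 Y75.214
G01 X48.079 Y156.468
M5
G0 X0.000 Y0.000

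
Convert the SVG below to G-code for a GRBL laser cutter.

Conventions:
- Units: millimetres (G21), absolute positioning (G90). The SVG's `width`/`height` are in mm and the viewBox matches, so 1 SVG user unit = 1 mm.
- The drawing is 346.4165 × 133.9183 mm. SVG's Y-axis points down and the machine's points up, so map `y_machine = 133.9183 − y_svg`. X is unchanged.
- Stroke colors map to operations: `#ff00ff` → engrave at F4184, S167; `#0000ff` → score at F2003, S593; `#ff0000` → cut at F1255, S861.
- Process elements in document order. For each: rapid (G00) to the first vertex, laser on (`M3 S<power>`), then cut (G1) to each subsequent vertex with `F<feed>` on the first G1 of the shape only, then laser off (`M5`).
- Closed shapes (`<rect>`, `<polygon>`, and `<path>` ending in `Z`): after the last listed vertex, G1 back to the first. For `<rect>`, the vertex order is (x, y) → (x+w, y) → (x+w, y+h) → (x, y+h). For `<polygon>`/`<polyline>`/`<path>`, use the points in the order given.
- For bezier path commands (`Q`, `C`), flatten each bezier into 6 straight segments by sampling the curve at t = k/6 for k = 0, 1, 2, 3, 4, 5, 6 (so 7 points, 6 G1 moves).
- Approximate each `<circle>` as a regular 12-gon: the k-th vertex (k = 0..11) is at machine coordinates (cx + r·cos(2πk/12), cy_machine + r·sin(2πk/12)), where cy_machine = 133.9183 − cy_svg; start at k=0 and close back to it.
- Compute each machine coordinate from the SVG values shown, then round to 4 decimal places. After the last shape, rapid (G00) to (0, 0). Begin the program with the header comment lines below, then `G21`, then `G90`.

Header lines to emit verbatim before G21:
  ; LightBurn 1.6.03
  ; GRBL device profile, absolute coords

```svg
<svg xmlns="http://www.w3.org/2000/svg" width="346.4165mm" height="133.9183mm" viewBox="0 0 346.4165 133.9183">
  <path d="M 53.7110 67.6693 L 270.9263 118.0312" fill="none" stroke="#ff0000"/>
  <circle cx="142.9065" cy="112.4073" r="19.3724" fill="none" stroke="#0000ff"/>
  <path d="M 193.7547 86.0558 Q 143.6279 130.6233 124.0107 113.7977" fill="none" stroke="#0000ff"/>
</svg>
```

viewBox `0 0 346.4165 133.9183` with mm width/height → 1 unit = 1 mm. Flip: y_m = 133.9183 − y_svg.

**Shape 1** — `<path>` line segment, stroke `#ff0000` → cut (S861, F1255). Machine vertices: (53.7110,66.2490) → (270.9263,15.8871). Open path.

**Shape 2** — `<circle>` circle, stroke `#0000ff` → score (S593, F2003). Machine vertices: (162.2789,21.5110) → (159.6835,31.1972) → (152.5927,38.2880) → (142.9065,40.8834) → (133.2203,38.2880) → (126.1295,31.1972) → (123.5341,21.5110) → (126.1295,11.8248) → (133.2203,4.7340) → (142.9065,2.1386) → (152.5927,4.7340) → (159.6835,11.8248) → (162.2789,21.5110). Closed: final G1 returns to the first vertex.

**Shape 3** — `<path>` quadratic bezier, stroke `#0000ff` → score (S593, F2003). Control points (SVG): P0=(193.7547,86.0558), P1=(143.6279,130.6233), P2=(124.0107,113.7977); sampled at t=k/6. Machine vertices: (193.7547,47.8625) → (177.8933,34.7120) → (163.7268,24.9723) → (151.2553,18.6433) → (140.4788,15.7250) → (131.3973,16.2174) → (124.0107,20.1206). Open path.

; LightBurn 1.6.03
; GRBL device profile, absolute coords
G21
G90
G00 X53.7110 Y66.2490
M3 S861
G1 X270.9263 Y15.8871 F1255
M5
G00 X162.2789 Y21.5110
M3 S593
G1 X159.6835 Y31.1972 F2003
G1 X152.5927 Y38.2880
G1 X142.9065 Y40.8834
G1 X133.2203 Y38.2880
G1 X126.1295 Y31.1972
G1 X123.5341 Y21.5110
G1 X126.1295 Y11.8248
G1 X133.2203 Y4.7340
G1 X142.9065 Y2.1386
G1 X152.5927 Y4.7340
G1 X159.6835 Y11.8248
G1 X162.2789 Y21.5110
M5
G00 X193.7547 Y47.8625
M3 S593
G1 X177.8933 Y34.7120 F2003
G1 X163.7268 Y24.9723
G1 X151.2553 Y18.6433
G1 X140.4788 Y15.7250
G1 X131.3973 Y16.2174
G1 X124.0107 Y20.1206
M5
G00 X0.0000 Y0.0000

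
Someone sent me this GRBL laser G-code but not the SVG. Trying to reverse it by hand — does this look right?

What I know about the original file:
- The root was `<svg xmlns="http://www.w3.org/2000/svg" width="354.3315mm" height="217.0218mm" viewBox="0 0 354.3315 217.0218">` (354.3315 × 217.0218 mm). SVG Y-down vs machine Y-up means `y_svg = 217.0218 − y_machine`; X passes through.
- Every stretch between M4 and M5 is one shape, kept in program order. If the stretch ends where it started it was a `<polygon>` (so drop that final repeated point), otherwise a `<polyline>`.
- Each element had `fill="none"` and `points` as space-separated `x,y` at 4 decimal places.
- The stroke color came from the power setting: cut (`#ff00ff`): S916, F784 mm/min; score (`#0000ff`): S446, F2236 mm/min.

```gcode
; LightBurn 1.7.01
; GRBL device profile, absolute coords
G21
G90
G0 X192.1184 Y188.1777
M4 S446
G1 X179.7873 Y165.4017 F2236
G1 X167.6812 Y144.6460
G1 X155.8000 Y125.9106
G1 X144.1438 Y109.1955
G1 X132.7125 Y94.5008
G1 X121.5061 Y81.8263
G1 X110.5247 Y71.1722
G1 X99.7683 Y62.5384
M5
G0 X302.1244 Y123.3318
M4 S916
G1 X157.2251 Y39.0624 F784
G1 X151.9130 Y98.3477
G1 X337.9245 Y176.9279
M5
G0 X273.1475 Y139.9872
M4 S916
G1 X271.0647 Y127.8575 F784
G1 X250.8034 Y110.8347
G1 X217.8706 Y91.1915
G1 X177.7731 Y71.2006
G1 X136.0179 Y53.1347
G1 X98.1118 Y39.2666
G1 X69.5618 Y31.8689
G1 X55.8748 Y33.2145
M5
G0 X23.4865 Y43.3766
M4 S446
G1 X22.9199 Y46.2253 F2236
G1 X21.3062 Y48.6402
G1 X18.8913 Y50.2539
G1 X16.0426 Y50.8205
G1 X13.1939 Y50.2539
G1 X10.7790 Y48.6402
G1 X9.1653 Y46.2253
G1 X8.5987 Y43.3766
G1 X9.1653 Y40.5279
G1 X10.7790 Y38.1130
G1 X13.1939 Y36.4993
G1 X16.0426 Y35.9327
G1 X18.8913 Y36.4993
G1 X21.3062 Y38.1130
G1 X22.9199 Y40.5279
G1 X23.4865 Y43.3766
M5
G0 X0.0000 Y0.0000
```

Each laser-on run becomes one SVG element. Flip Y back into SVG space with y_svg = 217.0218 − y_machine.

Run 1: S446 ⇒ score layer `#0000ff`. The run is open, so emit a `<polyline>` with points (Y-flipped): 192.1184,28.8441 179.7873,51.6201 167.6812,72.3758 155.8000,91.1112 144.1438,107.8263 132.7125,122.5210 121.5061,135.1955 110.5247,145.8496 99.7683,154.4834.

Run 2: power S916 maps to stroke `#ff00ff` (cut). The run is open, so emit a `<polyline>` with points (Y-flipped): 302.1244,93.6900 157.2251,177.9594 151.9130,118.6741 337.9245,40.0939.

Run 3: power S916 maps to stroke `#ff00ff` (cut). The run is open, so emit a `<polyline>` with points (Y-flipped): 273.1475,77.0346 271.0647,89.1643 250.8034,106.1871 217.8706,125.8303 177.7731,145.8212 136.0179,163.8871 98.1118,177.7552 69.5618,185.1529 55.8748,183.8073.

Run 4: power S446 maps to stroke `#0000ff` (score). The run returns to its start, so emit a `<polygon>` with points (Y-flipped): 23.4865,173.6452 22.9199,170.7965 21.3062,168.3816 18.8913,166.7679 16.0426,166.2013 13.1939,166.7679 10.7790,168.3816 9.1653,170.7965 8.5987,173.6452 9.1653,176.4939 10.7790,178.9088 13.1939,180.5225 16.0426,181.0891 18.8913,180.5225 21.3062,178.9088 22.9199,176.4939.

<svg xmlns="http://www.w3.org/2000/svg" width="354.3315mm" height="217.0218mm" viewBox="0 0 354.3315 217.0218">
  <polyline points="192.1184,28.8441 179.7873,51.6201 167.6812,72.3758 155.8000,91.1112 144.1438,107.8263 132.7125,122.5210 121.5061,135.1955 110.5247,145.8496 99.7683,154.4834" fill="none" stroke="#0000ff"/>
  <polyline points="302.1244,93.6900 157.2251,177.9594 151.9130,118.6741 337.9245,40.0939" fill="none" stroke="#ff00ff"/>
  <polyline points="273.1475,77.0346 271.0647,89.1643 250.8034,106.1871 217.8706,125.8303 177.7731,145.8212 136.0179,163.8871 98.1118,177.7552 69.5618,185.1529 55.8748,183.8073" fill="none" stroke="#ff00ff"/>
  <polygon points="23.4865,173.6452 22.9199,170.7965 21.3062,168.3816 18.8913,166.7679 16.0426,166.2013 13.1939,166.7679 10.7790,168.3816 9.1653,170.7965 8.5987,173.6452 9.1653,176.4939 10.7790,178.9088 13.1939,180.5225 16.0426,181.0891 18.8913,180.5225 21.3062,178.9088 22.9199,176.4939" fill="none" stroke="#0000ff"/>
</svg>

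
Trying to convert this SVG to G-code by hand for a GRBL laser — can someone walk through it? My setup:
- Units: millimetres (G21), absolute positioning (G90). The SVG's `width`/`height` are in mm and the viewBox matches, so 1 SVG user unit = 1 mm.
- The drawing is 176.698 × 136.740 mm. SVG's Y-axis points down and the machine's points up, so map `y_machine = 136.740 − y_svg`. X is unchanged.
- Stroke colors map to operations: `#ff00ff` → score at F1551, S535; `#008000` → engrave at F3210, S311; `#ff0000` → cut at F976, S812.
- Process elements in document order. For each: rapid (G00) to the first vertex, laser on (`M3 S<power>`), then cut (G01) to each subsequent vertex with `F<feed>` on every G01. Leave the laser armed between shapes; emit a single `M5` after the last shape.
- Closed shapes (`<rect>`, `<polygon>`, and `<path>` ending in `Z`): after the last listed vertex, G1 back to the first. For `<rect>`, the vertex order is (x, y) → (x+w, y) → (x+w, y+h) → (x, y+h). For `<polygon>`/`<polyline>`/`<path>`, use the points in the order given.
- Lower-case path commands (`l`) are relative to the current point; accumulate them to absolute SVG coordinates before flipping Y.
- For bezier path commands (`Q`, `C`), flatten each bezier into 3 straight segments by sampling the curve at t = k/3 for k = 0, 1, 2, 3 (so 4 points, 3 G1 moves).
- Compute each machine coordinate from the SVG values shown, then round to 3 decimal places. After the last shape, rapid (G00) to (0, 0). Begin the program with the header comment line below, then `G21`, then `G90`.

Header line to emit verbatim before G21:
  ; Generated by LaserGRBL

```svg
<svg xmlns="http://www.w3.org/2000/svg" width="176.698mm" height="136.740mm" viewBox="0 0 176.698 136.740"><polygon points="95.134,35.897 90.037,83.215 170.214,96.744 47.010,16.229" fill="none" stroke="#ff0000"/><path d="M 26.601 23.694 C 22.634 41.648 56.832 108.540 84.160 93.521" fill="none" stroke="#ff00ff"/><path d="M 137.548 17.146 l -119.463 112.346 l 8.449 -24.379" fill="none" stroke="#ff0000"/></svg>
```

1 u = 1 mm; y_m = 136.740 − y.

[1] `<polygon>` closed polygon, #ff0000→cut S812 F976: (95.134,100.843) → (90.037,53.525) → (170.214,39.996) → (47.010,120.511) → (95.134,100.843) (closed)

[2] `<path>` cubic bezier, #ff00ff→score S535 F1551: (26.601,113.046) → (33.688,83.626) → (56.210,50.657) → (84.160,43.219)

[3] `<path>` open polyline, #ff0000→cut S812 F976: (137.548,119.594) → (18.085,7.248) → (26.534,31.627)

; Generated by LaserGRBL
G21
G90
G00 X95.134 Y100.843
M3 S812
G01 X90.037 Y53.525 F976
G01 X170.214 Y39.996 F976
G01 X47.010 Y120.511 F976
G01 X95.134 Y100.843 F976
G00 X26.601 Y113.046
M3 S535
G01 X33.688 Y83.626 F1551
G01 X56.210 Y50.657 F1551
G01 X84.160 Y43.219 F1551
G00 X137.548 Y119.594
M3 S812
G01 X18.085 Y7.248 F976
G01 X26.534 Y31.627 F976
M5
G00 X0.000 Y0.000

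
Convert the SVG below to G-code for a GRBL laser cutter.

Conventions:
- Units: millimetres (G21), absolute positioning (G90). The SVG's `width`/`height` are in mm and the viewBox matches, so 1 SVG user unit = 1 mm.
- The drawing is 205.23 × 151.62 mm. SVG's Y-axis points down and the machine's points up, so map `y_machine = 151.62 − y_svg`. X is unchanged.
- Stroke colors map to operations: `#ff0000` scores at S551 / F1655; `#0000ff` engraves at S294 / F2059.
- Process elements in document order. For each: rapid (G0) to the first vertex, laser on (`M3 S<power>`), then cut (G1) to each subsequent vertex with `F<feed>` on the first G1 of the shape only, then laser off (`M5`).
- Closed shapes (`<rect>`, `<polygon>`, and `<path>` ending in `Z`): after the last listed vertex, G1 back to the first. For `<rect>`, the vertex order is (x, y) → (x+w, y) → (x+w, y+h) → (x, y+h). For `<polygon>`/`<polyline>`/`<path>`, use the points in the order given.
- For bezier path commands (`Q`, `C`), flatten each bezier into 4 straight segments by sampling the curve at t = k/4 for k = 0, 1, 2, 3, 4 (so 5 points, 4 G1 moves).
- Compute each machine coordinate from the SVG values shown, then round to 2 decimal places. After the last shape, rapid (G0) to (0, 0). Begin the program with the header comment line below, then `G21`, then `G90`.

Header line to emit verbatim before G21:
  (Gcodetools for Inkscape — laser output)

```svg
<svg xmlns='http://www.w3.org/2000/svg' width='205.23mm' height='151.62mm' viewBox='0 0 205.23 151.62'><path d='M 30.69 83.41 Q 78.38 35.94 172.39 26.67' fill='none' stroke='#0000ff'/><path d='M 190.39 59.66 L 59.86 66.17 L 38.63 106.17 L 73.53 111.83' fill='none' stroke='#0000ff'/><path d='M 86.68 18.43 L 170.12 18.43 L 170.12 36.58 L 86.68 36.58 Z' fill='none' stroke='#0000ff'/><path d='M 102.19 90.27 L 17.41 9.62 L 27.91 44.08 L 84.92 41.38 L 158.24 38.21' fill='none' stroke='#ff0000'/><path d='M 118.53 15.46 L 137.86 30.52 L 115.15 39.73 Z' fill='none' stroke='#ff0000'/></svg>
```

(Gcodetools for Inkscape — laser output)
G21
G90
G0 X30.69 Y68.21
M3 S294
G1 X57.43 Y89.56 F2059
G1 X89.96 Y106.13
G1 X128.28 Y117.93
G1 X172.39 Y124.95
M5
G0 X190.39 Y91.96
M3 S294
G1 X59.86 Y85.45 F2059
G1 X38.63 Y45.45
G1 X73.53 Y39.79
M5
G0 X86.68 Y133.19
M3 S294
G1 X170.12 Y133.19 F2059
G1 X170.12 Y115.04
G1 X86.68 Y115.04
G1 X86.68 Y133.19
M5
G0 X102.19 Y61.35
M3 S551
G1 X17.41 Y142.00 F1655
G1 X27.91 Y107.54
G1 X84.92 Y110.24
G1 X158.24 Y113.41
M5
G0 X118.53 Y136.16
M3 S551
G1 X137.86 Y121.10 F1655
G1 X115.15 Y111.89
G1 X118.53 Y136.16
M5
G0 X0.00 Y0.00

Since the viewBox matches the mm dimensions, user units are millimetres directly. The only transform is the Y-flip y_m = 151.62 − y_svg.

Shape 1 is a quadratic bezier drawn with `<path>`. Its stroke #0000ff means engrave at S294, F2059. After flipping Y the toolpath is (30.69,68.21) → (57.43,89.56) → (89.96,106.13) → (128.28,117.93) → (172.39,124.95).

Shape 2 is a open polyline drawn with `<path>`. Its stroke #0000ff means engrave at S294, F2059. After flipping Y the toolpath is (190.39,91.96) → (59.86,85.45) → (38.63,45.45) → (73.53,39.79).

Shape 3 is a rectangle drawn with `<path>`. Its stroke #0000ff means engrave at S294, F2059. After flipping Y the toolpath is (86.68,133.19) → (170.12,133.19) → (170.12,115.04) → (86.68,115.04) → (86.68,133.19), returning to the start.

Shape 4 is a open polyline drawn with `<path>`. Its stroke #ff0000 means score at S551, F1655. After flipping Y the toolpath is (102.19,61.35) → (17.41,142.00) → (27.91,107.54) → (84.92,110.24) → (158.24,113.41).

Shape 5 is a regular polygon drawn with `<path>`. Its stroke #ff0000 means score at S551, F1655. After flipping Y the toolpath is (118.53,136.16) → (137.86,121.10) → (115.15,111.89) → (118.53,136.16), returning to the start.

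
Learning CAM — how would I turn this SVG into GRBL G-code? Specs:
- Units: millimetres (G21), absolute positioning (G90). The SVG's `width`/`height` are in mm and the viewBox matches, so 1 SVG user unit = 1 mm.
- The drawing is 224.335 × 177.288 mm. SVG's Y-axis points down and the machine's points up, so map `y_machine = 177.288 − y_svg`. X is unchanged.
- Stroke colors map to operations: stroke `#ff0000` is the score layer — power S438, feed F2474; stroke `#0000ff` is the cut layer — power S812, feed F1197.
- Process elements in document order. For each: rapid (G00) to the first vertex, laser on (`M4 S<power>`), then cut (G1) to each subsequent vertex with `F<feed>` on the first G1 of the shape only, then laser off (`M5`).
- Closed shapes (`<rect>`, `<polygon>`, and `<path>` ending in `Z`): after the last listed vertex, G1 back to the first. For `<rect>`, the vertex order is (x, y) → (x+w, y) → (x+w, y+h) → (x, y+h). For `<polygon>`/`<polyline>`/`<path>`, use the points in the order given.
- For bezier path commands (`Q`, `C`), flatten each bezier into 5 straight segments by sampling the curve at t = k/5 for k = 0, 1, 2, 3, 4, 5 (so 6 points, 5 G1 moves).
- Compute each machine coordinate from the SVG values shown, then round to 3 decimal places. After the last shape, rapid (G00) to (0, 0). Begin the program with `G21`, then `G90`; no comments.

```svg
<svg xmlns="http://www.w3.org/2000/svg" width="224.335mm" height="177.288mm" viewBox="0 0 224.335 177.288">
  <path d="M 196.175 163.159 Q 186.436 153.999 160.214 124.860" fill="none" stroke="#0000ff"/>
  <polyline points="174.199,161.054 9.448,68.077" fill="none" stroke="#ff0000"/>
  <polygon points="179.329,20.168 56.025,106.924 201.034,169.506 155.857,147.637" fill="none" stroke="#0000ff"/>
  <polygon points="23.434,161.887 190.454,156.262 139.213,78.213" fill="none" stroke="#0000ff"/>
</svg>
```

G21
G90
G00 X196.175 Y14.129
M4 S812
G1 X191.620 Y18.592 F1197
G1 X185.747 Y24.654
G1 X178.554 Y32.313
G1 X170.043 Y41.572
G1 X160.214 Y52.428
M5
G00 X174.199 Y16.234
M4 S438
G1 X9.448 Y109.211 F2474
M5
G00 X179.329 Y157.120
M4 S812
G1 X56.025 Y70.364 F1197
G1 X201.034 Y7.782
G1 X155.857 Y29.651
G1 X179.329 Y157.120
M5
G00 X23.434 Y15.401
M4 S812
G1 X190.454 Y21.026 F1197
G1 X139.213 Y99.075
G1 X23.434 Y15.401
M5
G00 X0.000 Y0.000

Since the viewBox matches the mm dimensions, user units are millimetres directly. The only transform is the Y-flip y_m = 177.288 − y_svg.

Shape 1 is a quadratic bezier drawn with `<path>`. Its stroke #0000ff means cut at S812, F1197. After flipping Y the toolpath is (196.175,14.129) → (191.620,18.592) → (185.747,24.654) → (178.554,32.313) → (170.043,41.572) → (160.214,52.428).

Shape 2 is a line segment drawn with `<polyline>`. Its stroke #ff0000 means score at S438, F2474. After flipping Y the toolpath is (174.199,16.234) → (9.448,109.211).

Shape 3 is a closed polygon drawn with `<polygon>`. Its stroke #0000ff means cut at S812, F1197. After flipping Y the toolpath is (179.329,157.120) → (56.025,70.364) → (201.034,7.782) → (155.857,29.651) → (179.329,157.120), returning to the start.

Shape 4 is a closed polygon drawn with `<polygon>`. Its stroke #0000ff means cut at S812, F1197. After flipping Y the toolpath is (23.434,15.401) → (190.454,21.026) → (139.213,99.075) → (23.434,15.401), returning to the start.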